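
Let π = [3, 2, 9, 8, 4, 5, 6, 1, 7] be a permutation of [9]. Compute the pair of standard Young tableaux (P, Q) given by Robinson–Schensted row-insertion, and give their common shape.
P = [1, 4, 5, 6, 7] / [2, 8] / [3] / [9];  Q = [1, 3, 6, 7, 9] / [2, 4] / [5] / [8];  common shape = (5, 2, 1, 1)

Row-insert the values π_1, π_2, … into P one at a time, bumping the leftmost entry strictly greater than the inserted value down to the next row. The recording tableau Q records, in position (i, j), the step at which that cell was added to P.
  Insert 3 (step 1): P = [3];  Q = [1]
  Insert 2 (step 2): P = [2] / [3];  Q = [1] / [2]
  Insert 9 (step 3): P = [2, 9] / [3];  Q = [1, 3] / [2]
  Insert 8 (step 4): P = [2, 8] / [3, 9];  Q = [1, 3] / [2, 4]
  Insert 4 (step 5): P = [2, 4] / [3, 8] / [9];  Q = [1, 3] / [2, 4] / [5]
  Insert 5 (step 6): P = [2, 4, 5] / [3, 8] / [9];  Q = [1, 3, 6] / [2, 4] / [5]
  Insert 6 (step 7): P = [2, 4, 5, 6] / [3, 8] / [9];  Q = [1, 3, 6, 7] / [2, 4] / [5]
  Insert 1 (step 8): P = [1, 4, 5, 6] / [2, 8] / [3] / [9];  Q = [1, 3, 6, 7] / [2, 4] / [5] / [8]
  Insert 7 (step 9): P = [1, 4, 5, 6, 7] / [2, 8] / [3] / [9];  Q = [1, 3, 6, 7, 9] / [2, 4] / [5] / [8]
Final shape: (5, 2, 1, 1).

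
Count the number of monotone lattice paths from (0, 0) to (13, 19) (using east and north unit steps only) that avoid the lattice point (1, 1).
Number of paths = 174387150

Total paths from (0, 0) to (13, 19): C(32, 13) = 347373600. Paths through (1, 1): (paths (0, 0) → (1, 1)) × (paths (1, 1) → (13, 19)) = C(2, 1) · C(30, 12) = 2 · 86493225 = 172986450. Avoidance count = 347373600 − 172986450 = 174387150.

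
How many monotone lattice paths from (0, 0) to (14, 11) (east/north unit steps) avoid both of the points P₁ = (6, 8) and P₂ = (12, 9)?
Number of paths = 2324451

Inclusion–exclusion. Total paths: C(25, 14) = 4457400. Through P₁: C(14, 6)·C(11, 8) = 495495. Through P₂: C(21, 12)·C(4, 2) = 1763580. Since P₁ is strictly southwest of P₂, a monotone path through both must visit P₁ then P₂; paths through both = C(14, 6)·C(7, 6)·C(4, 2) = 126126. Avoid both = 4457400 − 495495 − 1763580 + 126126 = 2324451.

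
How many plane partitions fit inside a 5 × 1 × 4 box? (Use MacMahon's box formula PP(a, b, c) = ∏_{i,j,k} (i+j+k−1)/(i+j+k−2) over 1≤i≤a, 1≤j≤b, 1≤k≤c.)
PP(5, 1, 4) = 126

Evaluate the triple product over i = 1..5, j = 1..1, k = 1..4. The factors are (2/1) · (3/2) · (4/3) · (5/4) · (3/2) · (4/3) · (5/4) · (6/5) · … (20 factors total). The numerators and denominators telescope so the product is an integer; carrying out the multiplication exactly gives PP(5, 1, 4) = 126.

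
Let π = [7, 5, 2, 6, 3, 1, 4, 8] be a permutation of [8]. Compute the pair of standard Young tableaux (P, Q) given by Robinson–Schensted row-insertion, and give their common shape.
P = [1, 3, 4, 8] / [2, 6] / [5] / [7];  Q = [1, 4, 7, 8] / [2, 5] / [3] / [6];  common shape = (4, 2, 1, 1)

Row-insert the values π_1, π_2, … into P one at a time, bumping the leftmost entry strictly greater than the inserted value down to the next row. The recording tableau Q records, in position (i, j), the step at which that cell was added to P.
  Insert 7 (step 1): P = [7];  Q = [1]
  Insert 5 (step 2): P = [5] / [7];  Q = [1] / [2]
  Insert 2 (step 3): P = [2] / [5] / [7];  Q = [1] / [2] / [3]
  Insert 6 (step 4): P = [2, 6] / [5] / [7];  Q = [1, 4] / [2] / [3]
  Insert 3 (step 5): P = [2, 3] / [5, 6] / [7];  Q = [1, 4] / [2, 5] / [3]
  Insert 1 (step 6): P = [1, 3] / [2, 6] / [5] / [7];  Q = [1, 4] / [2, 5] / [3] / [6]
  Insert 4 (step 7): P = [1, 3, 4] / [2, 6] / [5] / [7];  Q = [1, 4, 7] / [2, 5] / [3] / [6]
  Insert 8 (step 8): P = [1, 3, 4, 8] / [2, 6] / [5] / [7];  Q = [1, 4, 7, 8] / [2, 5] / [3] / [6]
Final shape: (4, 2, 1, 1).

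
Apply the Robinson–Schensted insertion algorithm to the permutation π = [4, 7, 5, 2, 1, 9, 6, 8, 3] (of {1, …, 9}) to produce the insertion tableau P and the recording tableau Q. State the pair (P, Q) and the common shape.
P = [1, 3, 6, 8] / [2, 5] / [4, 9] / [7];  Q = [1, 2, 6, 8] / [3, 7] / [4, 9] / [5];  common shape = (4, 2, 2, 1)

Row-insert the values π_1, π_2, … into P one at a time, bumping the leftmost entry strictly greater than the inserted value down to the next row. The recording tableau Q records, in position (i, j), the step at which that cell was added to P.
  Insert 4 (step 1): P = [4];  Q = [1]
  Insert 7 (step 2): P = [4, 7];  Q = [1, 2]
  Insert 5 (step 3): P = [4, 5] / [7];  Q = [1, 2] / [3]
  Insert 2 (step 4): P = [2, 5] / [4] / [7];  Q = [1, 2] / [3] / [4]
  Insert 1 (step 5): P = [1, 5] / [2] / [4] / [7];  Q = [1, 2] / [3] / [4] / [5]
  Insert 9 (step 6): P = [1, 5, 9] / [2] / [4] / [7];  Q = [1, 2, 6] / [3] / [4] / [5]
  Insert 6 (step 7): P = [1, 5, 6] / [2, 9] / [4] / [7];  Q = [1, 2, 6] / [3, 7] / [4] / [5]
  Insert 8 (step 8): P = [1, 5, 6, 8] / [2, 9] / [4] / [7];  Q = [1, 2, 6, 8] / [3, 7] / [4] / [5]
  Insert 3 (step 9): P = [1, 3, 6, 8] / [2, 5] / [4, 9] / [7];  Q = [1, 2, 6, 8] / [3, 7] / [4, 9] / [5]
Final shape: (4, 2, 2, 1).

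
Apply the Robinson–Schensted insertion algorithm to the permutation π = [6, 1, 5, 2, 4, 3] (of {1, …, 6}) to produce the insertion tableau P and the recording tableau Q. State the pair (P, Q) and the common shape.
P = [1, 2, 3] / [4] / [5] / [6];  Q = [1, 3, 5] / [2] / [4] / [6];  common shape = (3, 1, 1, 1)

Row-insert the values π_1, π_2, … into P one at a time, bumping the leftmost entry strictly greater than the inserted value down to the next row. The recording tableau Q records, in position (i, j), the step at which that cell was added to P.
  Insert 6 (step 1): P = [6];  Q = [1]
  Insert 1 (step 2): P = [1] / [6];  Q = [1] / [2]
  Insert 5 (step 3): P = [1, 5] / [6];  Q = [1, 3] / [2]
  Insert 2 (step 4): P = [1, 2] / [5] / [6];  Q = [1, 3] / [2] / [4]
  Insert 4 (step 5): P = [1, 2, 4] / [5] / [6];  Q = [1, 3, 5] / [2] / [4]
  Insert 3 (step 6): P = [1, 2, 3] / [4] / [5] / [6];  Q = [1, 3, 5] / [2] / [4] / [6]
Final shape: (3, 1, 1, 1).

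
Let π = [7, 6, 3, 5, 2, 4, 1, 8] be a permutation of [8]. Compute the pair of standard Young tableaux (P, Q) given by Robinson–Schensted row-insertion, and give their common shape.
P = [1, 4, 8] / [2, 5] / [3] / [6] / [7];  Q = [1, 4, 8] / [2, 6] / [3] / [5] / [7];  common shape = (3, 2, 1, 1, 1)

Row-insert the values π_1, π_2, … into P one at a time, bumping the leftmost entry strictly greater than the inserted value down to the next row. The recording tableau Q records, in position (i, j), the step at which that cell was added to P.
  Insert 7 (step 1): P = [7];  Q = [1]
  Insert 6 (step 2): P = [6] / [7];  Q = [1] / [2]
  Insert 3 (step 3): P = [3] / [6] / [7];  Q = [1] / [2] / [3]
  Insert 5 (step 4): P = [3, 5] / [6] / [7];  Q = [1, 4] / [2] / [3]
  Insert 2 (step 5): P = [2, 5] / [3] / [6] / [7];  Q = [1, 4] / [2] / [3] / [5]
  Insert 4 (step 6): P = [2, 4] / [3, 5] / [6] / [7];  Q = [1, 4] / [2, 6] / [3] / [5]
  Insert 1 (step 7): P = [1, 4] / [2, 5] / [3] / [6] / [7];  Q = [1, 4] / [2, 6] / [3] / [5] / [7]
  Insert 8 (step 8): P = [1, 4, 8] / [2, 5] / [3] / [6] / [7];  Q = [1, 4, 8] / [2, 6] / [3] / [5] / [7]
Final shape: (3, 2, 1, 1, 1).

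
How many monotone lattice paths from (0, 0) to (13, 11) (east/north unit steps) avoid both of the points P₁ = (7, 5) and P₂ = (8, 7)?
Number of paths = 1252902

Inclusion–exclusion. Total paths: C(24, 13) = 2496144. Through P₁: C(12, 7)·C(12, 6) = 731808. Through P₂: C(15, 8)·C(9, 5) = 810810. Since P₁ is strictly southwest of P₂, a monotone path through both must visit P₁ then P₂; paths through both = C(12, 7)·C(3, 1)·C(9, 5) = 299376. Avoid both = 2496144 − 731808 − 810810 + 299376 = 1252902.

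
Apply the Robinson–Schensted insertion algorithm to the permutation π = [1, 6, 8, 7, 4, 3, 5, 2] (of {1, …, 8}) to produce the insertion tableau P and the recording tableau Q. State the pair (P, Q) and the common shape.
P = [1, 2, 5] / [3, 7] / [4] / [6] / [8];  Q = [1, 2, 3] / [4, 7] / [5] / [6] / [8];  common shape = (3, 2, 1, 1, 1)

Row-insert the values π_1, π_2, … into P one at a time, bumping the leftmost entry strictly greater than the inserted value down to the next row. The recording tableau Q records, in position (i, j), the step at which that cell was added to P.
  Insert 1 (step 1): P = [1];  Q = [1]
  Insert 6 (step 2): P = [1, 6];  Q = [1, 2]
  Insert 8 (step 3): P = [1, 6, 8];  Q = [1, 2, 3]
  Insert 7 (step 4): P = [1, 6, 7] / [8];  Q = [1, 2, 3] / [4]
  Insert 4 (step 5): P = [1, 4, 7] / [6] / [8];  Q = [1, 2, 3] / [4] / [5]
  Insert 3 (step 6): P = [1, 3, 7] / [4] / [6] / [8];  Q = [1, 2, 3] / [4] / [5] / [6]
  Insert 5 (step 7): P = [1, 3, 5] / [4, 7] / [6] / [8];  Q = [1, 2, 3] / [4, 7] / [5] / [6]
  Insert 2 (step 8): P = [1, 2, 5] / [3, 7] / [4] / [6] / [8];  Q = [1, 2, 3] / [4, 7] / [5] / [6] / [8]
Final shape: (3, 2, 1, 1, 1).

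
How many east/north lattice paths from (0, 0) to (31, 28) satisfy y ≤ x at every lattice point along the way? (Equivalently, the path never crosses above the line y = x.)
Number of paths = 6914663035042301

By the reflection principle (André's argument), the number of monotone paths to (31, 28) with n ≤ m that never go above y = x is C(59, 31) − C(59, 32) = 55317304280338408 − 48402641245296107 = 6914663035042301.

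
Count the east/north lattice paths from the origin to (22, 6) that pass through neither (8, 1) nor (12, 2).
Number of paths = 226042

Inclusion–exclusion. Total paths: C(28, 22) = 376740. Through P₁: C(9, 8)·C(19, 14) = 104652. Through P₂: C(14, 12)·C(14, 10) = 91091. Since P₁ is strictly southwest of P₂, a monotone path through both must visit P₁ then P₂; paths through both = C(9, 8)·C(5, 4)·C(14, 10) = 45045. Avoid both = 376740 − 104652 − 91091 + 45045 = 226042.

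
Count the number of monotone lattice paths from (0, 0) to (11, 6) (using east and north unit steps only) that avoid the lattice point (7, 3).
Number of paths = 8176

Total paths from (0, 0) to (11, 6): C(17, 11) = 12376. Paths through (7, 3): (paths (0, 0) → (7, 3)) × (paths (7, 3) → (11, 6)) = C(10, 7) · C(7, 4) = 120 · 35 = 4200. Avoidance count = 12376 − 4200 = 8176.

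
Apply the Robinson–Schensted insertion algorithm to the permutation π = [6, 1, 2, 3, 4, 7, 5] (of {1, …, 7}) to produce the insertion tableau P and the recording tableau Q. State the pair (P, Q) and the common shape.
P = [1, 2, 3, 4, 5] / [6, 7];  Q = [1, 3, 4, 5, 6] / [2, 7];  common shape = (5, 2)

Row-insert the values π_1, π_2, … into P one at a time, bumping the leftmost entry strictly greater than the inserted value down to the next row. The recording tableau Q records, in position (i, j), the step at which that cell was added to P.
  Insert 6 (step 1): P = [6];  Q = [1]
  Insert 1 (step 2): P = [1] / [6];  Q = [1] / [2]
  Insert 2 (step 3): P = [1, 2] / [6];  Q = [1, 3] / [2]
  Insert 3 (step 4): P = [1, 2, 3] / [6];  Q = [1, 3, 4] / [2]
  Insert 4 (step 5): P = [1, 2, 3, 4] / [6];  Q = [1, 3, 4, 5] / [2]
  Insert 7 (step 6): P = [1, 2, 3, 4, 7] / [6];  Q = [1, 3, 4, 5, 6] / [2]
  Insert 5 (step 7): P = [1, 2, 3, 4, 5] / [6, 7];  Q = [1, 3, 4, 5, 6] / [2, 7]
Final shape: (5, 2).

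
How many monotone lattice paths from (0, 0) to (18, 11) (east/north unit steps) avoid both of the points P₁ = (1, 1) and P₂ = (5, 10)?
Number of paths = 17702698

Inclusion–exclusion. Total paths: C(29, 18) = 34597290. Through P₁: C(2, 1)·C(27, 17) = 16872570. Through P₂: C(15, 5)·C(14, 13) = 42042. Since P₁ is strictly southwest of P₂, a monotone path through both must visit P₁ then P₂; paths through both = C(2, 1)·C(13, 4)·C(14, 13) = 20020. Avoid both = 34597290 − 16872570 − 42042 + 20020 = 17702698.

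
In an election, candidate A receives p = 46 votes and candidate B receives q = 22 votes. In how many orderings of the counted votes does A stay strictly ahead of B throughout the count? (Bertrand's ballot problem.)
Strict-lead orderings = 141521997156845760

Total orderings of the 68 votes with 46 for A: C(68, 46) = 400978991944396320. By the Bertrand ballot formula (Cycle Lemma / reflection principle), the number of orderings in which A is strictly ahead of B throughout is (p − q)/(p + q) · C(p + q, p) = (46 − 22)/(46 + 22) · 400978991944396320 = 141521997156845760.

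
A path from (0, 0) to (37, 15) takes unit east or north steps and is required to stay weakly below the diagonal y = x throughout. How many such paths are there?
Number of paths = 2712415061720

By the reflection principle (André's argument), the number of monotone paths to (37, 15) with n ≤ m that never go above y = x is C(52, 37) − C(52, 38) = 4481381406320 − 1768966344600 = 2712415061720.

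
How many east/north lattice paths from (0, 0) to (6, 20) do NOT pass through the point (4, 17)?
Number of paths = 170380

Total paths from (0, 0) to (6, 20): C(26, 6) = 230230. Paths through (4, 17): (paths (0, 0) → (4, 17)) × (paths (4, 17) → (6, 20)) = C(21, 4) · C(5, 2) = 5985 · 10 = 59850. Avoidance count = 230230 − 59850 = 170380.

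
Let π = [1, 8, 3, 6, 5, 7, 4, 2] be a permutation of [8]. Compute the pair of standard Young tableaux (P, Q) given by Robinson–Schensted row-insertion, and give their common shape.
P = [1, 2, 4, 7] / [3] / [5] / [6] / [8];  Q = [1, 2, 4, 6] / [3] / [5] / [7] / [8];  common shape = (4, 1, 1, 1, 1)

Row-insert the values π_1, π_2, … into P one at a time, bumping the leftmost entry strictly greater than the inserted value down to the next row. The recording tableau Q records, in position (i, j), the step at which that cell was added to P.
  Insert 1 (step 1): P = [1];  Q = [1]
  Insert 8 (step 2): P = [1, 8];  Q = [1, 2]
  Insert 3 (step 3): P = [1, 3] / [8];  Q = [1, 2] / [3]
  Insert 6 (step 4): P = [1, 3, 6] / [8];  Q = [1, 2, 4] / [3]
  Insert 5 (step 5): P = [1, 3, 5] / [6] / [8];  Q = [1, 2, 4] / [3] / [5]
  Insert 7 (step 6): P = [1, 3, 5, 7] / [6] / [8];  Q = [1, 2, 4, 6] / [3] / [5]
  Insert 4 (step 7): P = [1, 3, 4, 7] / [5] / [6] / [8];  Q = [1, 2, 4, 6] / [3] / [5] / [7]
  Insert 2 (step 8): P = [1, 2, 4, 7] / [3] / [5] / [6] / [8];  Q = [1, 2, 4, 6] / [3] / [5] / [7] / [8]
Final shape: (4, 1, 1, 1, 1).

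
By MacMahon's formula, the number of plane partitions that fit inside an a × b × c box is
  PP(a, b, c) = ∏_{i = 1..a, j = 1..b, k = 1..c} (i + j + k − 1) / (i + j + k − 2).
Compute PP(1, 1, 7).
PP(1, 1, 7) = 8

Evaluate the triple product over i = 1..1, j = 1..1, k = 1..7. The factors are (2/1) · (3/2) · (4/3) · (5/4) · (6/5) · (7/6) · (8/7). The numerators and denominators telescope so the product is an integer; carrying out the multiplication exactly gives PP(1, 1, 7) = 8.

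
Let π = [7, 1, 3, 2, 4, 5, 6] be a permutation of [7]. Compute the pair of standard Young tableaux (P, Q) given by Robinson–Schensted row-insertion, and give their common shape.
P = [1, 2, 4, 5, 6] / [3] / [7];  Q = [1, 3, 5, 6, 7] / [2] / [4];  common shape = (5, 1, 1)

Row-insert the values π_1, π_2, … into P one at a time, bumping the leftmost entry strictly greater than the inserted value down to the next row. The recording tableau Q records, in position (i, j), the step at which that cell was added to P.
  Insert 7 (step 1): P = [7];  Q = [1]
  Insert 1 (step 2): P = [1] / [7];  Q = [1] / [2]
  Insert 3 (step 3): P = [1, 3] / [7];  Q = [1, 3] / [2]
  Insert 2 (step 4): P = [1, 2] / [3] / [7];  Q = [1, 3] / [2] / [4]
  Insert 4 (step 5): P = [1, 2, 4] / [3] / [7];  Q = [1, 3, 5] / [2] / [4]
  Insert 5 (step 6): P = [1, 2, 4, 5] / [3] / [7];  Q = [1, 3, 5, 6] / [2] / [4]
  Insert 6 (step 7): P = [1, 2, 4, 5, 6] / [3] / [7];  Q = [1, 3, 5, 6, 7] / [2] / [4]
Final shape: (5, 1, 1).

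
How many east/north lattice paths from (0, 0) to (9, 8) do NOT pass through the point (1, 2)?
Number of paths = 15301

Total paths from (0, 0) to (9, 8): C(17, 9) = 24310. Paths through (1, 2): (paths (0, 0) → (1, 2)) × (paths (1, 2) → (9, 8)) = C(3, 1) · C(14, 8) = 3 · 3003 = 9009. Avoidance count = 24310 − 9009 = 15301.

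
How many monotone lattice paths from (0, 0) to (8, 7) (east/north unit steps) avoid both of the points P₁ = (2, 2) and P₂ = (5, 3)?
Number of paths = 2543

Inclusion–exclusion. Total paths: C(15, 8) = 6435. Through P₁: C(4, 2)·C(11, 6) = 2772. Through P₂: C(8, 5)·C(7, 3) = 1960. Since P₁ is strictly southwest of P₂, a monotone path through both must visit P₁ then P₂; paths through both = C(4, 2)·C(4, 3)·C(7, 3) = 840. Avoid both = 6435 − 2772 − 1960 + 840 = 2543.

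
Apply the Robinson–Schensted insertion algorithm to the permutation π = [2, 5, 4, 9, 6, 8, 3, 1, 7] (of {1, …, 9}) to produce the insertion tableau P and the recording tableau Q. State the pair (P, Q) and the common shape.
P = [1, 3, 6, 7] / [2, 8] / [4, 9] / [5];  Q = [1, 2, 4, 6] / [3, 5] / [7, 9] / [8];  common shape = (4, 2, 2, 1)

Row-insert the values π_1, π_2, … into P one at a time, bumping the leftmost entry strictly greater than the inserted value down to the next row. The recording tableau Q records, in position (i, j), the step at which that cell was added to P.
  Insert 2 (step 1): P = [2];  Q = [1]
  Insert 5 (step 2): P = [2, 5];  Q = [1, 2]
  Insert 4 (step 3): P = [2, 4] / [5];  Q = [1, 2] / [3]
  Insert 9 (step 4): P = [2, 4, 9] / [5];  Q = [1, 2, 4] / [3]
  Insert 6 (step 5): P = [2, 4, 6] / [5, 9];  Q = [1, 2, 4] / [3, 5]
  Insert 8 (step 6): P = [2, 4, 6, 8] / [5, 9];  Q = [1, 2, 4, 6] / [3, 5]
  Insert 3 (step 7): P = [2, 3, 6, 8] / [4, 9] / [5];  Q = [1, 2, 4, 6] / [3, 5] / [7]
  Insert 1 (step 8): P = [1, 3, 6, 8] / [2, 9] / [4] / [5];  Q = [1, 2, 4, 6] / [3, 5] / [7] / [8]
  Insert 7 (step 9): P = [1, 3, 6, 7] / [2, 8] / [4, 9] / [5];  Q = [1, 2, 4, 6] / [3, 5] / [7, 9] / [8]
Final shape: (4, 2, 2, 1).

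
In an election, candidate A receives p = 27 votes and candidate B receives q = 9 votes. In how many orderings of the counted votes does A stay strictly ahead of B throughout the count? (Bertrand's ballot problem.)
Strict-lead orderings = 47071640

Total orderings of the 36 votes with 27 for A: C(36, 27) = 94143280. By the Bertrand ballot formula (Cycle Lemma / reflection principle), the number of orderings in which A is strictly ahead of B throughout is (p − q)/(p + q) · C(p + q, p) = (27 − 9)/(27 + 9) · 94143280 = 47071640.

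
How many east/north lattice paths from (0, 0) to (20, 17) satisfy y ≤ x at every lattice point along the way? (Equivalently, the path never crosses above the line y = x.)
Number of paths = 3029594040

By the reflection principle (André's argument), the number of monotone paths to (20, 17) with n ≤ m that never go above y = x is C(37, 20) − C(37, 21) = 15905368710 − 12875774670 = 3029594040.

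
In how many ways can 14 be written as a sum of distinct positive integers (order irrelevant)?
q(14) = 22

List partitions of 14 into distinct parts: 14, 13+1, 12+2, 11+3, 11+2+1, 10+4, 10+3+1, 9+5, 9+4+1, 9+3+2, 8+6, 8+5+1, 8+4+2, 8+3+2+1, 7+6+1, 7+5+2, 7+4+3, 7+4+2+1, 6+5+3, 6+5+2+1, 6+4+3+1, 5+4+3+2. There are q(14) = 22. (Euler: this equals the number of odd-part partitions of 14.)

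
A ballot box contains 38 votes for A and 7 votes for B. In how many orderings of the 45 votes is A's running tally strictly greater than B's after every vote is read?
Strict-lead orderings = 31261516

Total orderings of the 45 votes with 38 for A: C(45, 38) = 45379620. By the Bertrand ballot formula (Cycle Lemma / reflection principle), the number of orderings in which A is strictly ahead of B throughout is (p − q)/(p + q) · C(p + q, p) = (38 − 7)/(38 + 7) · 45379620 = 31261516.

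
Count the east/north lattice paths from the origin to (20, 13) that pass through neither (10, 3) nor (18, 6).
Number of paths = 517179608

Inclusion–exclusion. Total paths: C(33, 20) = 573166440. Through P₁: C(13, 10)·C(20, 10) = 52840216. Through P₂: C(24, 18)·C(9, 2) = 4845456. Since P₁ is strictly southwest of P₂, a monotone path through both must visit P₁ then P₂; paths through both = C(13, 10)·C(11, 8)·C(9, 2) = 1698840. Avoid both = 573166440 − 52840216 − 4845456 + 1698840 = 517179608.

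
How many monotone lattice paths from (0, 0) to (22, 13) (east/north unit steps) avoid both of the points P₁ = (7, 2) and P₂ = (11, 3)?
Number of paths = 1133296296

Inclusion–exclusion. Total paths: C(35, 22) = 1476337800. Through P₁: C(9, 7)·C(26, 15) = 278141760. Through P₂: C(14, 11)·C(21, 11) = 128388624. Since P₁ is strictly southwest of P₂, a monotone path through both must visit P₁ then P₂; paths through both = C(9, 7)·C(5, 4)·C(21, 11) = 63488880. Avoid both = 1476337800 − 278141760 − 128388624 + 63488880 = 1133296296.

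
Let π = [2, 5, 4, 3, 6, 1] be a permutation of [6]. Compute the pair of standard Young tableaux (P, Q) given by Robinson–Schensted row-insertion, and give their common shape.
P = [1, 3, 6] / [2] / [4] / [5];  Q = [1, 2, 5] / [3] / [4] / [6];  common shape = (3, 1, 1, 1)

Row-insert the values π_1, π_2, … into P one at a time, bumping the leftmost entry strictly greater than the inserted value down to the next row. The recording tableau Q records, in position (i, j), the step at which that cell was added to P.
  Insert 2 (step 1): P = [2];  Q = [1]
  Insert 5 (step 2): P = [2, 5];  Q = [1, 2]
  Insert 4 (step 3): P = [2, 4] / [5];  Q = [1, 2] / [3]
  Insert 3 (step 4): P = [2, 3] / [4] / [5];  Q = [1, 2] / [3] / [4]
  Insert 6 (step 5): P = [2, 3, 6] / [4] / [5];  Q = [1, 2, 5] / [3] / [4]
  Insert 1 (step 6): P = [1, 3, 6] / [2] / [4] / [5];  Q = [1, 2, 5] / [3] / [4] / [6]
Final shape: (3, 1, 1, 1).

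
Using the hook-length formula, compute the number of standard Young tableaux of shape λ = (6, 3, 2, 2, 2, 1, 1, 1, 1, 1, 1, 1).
# SYT of shape (6, 3, 2, 2, 2, 1, 1, 1, 1, 1, 1, 1) = 125841408

Hook-length formula: f^λ = n! / Π hook(c), product over all cells c of the Young diagram. For λ = (6, 3, 2, 2, 2, 1, 1, 1, 1, 1, 1, 1), n = 22 boxes. Hook lengths by row (left-to-right, top-to-bottom): [17, 9, 5, 3, 2, 1]; [13, 5, 1]; [11, 3]; [10, 2]; [9, 1]; [7]; [6]; [5]; [4]; [3]; [2]; [1]. Product of hooks = 8931882960000. So f^λ = 22! / 8931882960000 = 1124000727777607680000 / 8931882960000 = 125841408.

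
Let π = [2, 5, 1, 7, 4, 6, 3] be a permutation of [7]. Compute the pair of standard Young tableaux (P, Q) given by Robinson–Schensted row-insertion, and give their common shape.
P = [1, 3, 6] / [2, 4, 7] / [5];  Q = [1, 2, 4] / [3, 5, 6] / [7];  common shape = (3, 3, 1)

Row-insert the values π_1, π_2, … into P one at a time, bumping the leftmost entry strictly greater than the inserted value down to the next row. The recording tableau Q records, in position (i, j), the step at which that cell was added to P.
  Insert 2 (step 1): P = [2];  Q = [1]
  Insert 5 (step 2): P = [2, 5];  Q = [1, 2]
  Insert 1 (step 3): P = [1, 5] / [2];  Q = [1, 2] / [3]
  Insert 7 (step 4): P = [1, 5, 7] / [2];  Q = [1, 2, 4] / [3]
  Insert 4 (step 5): P = [1, 4, 7] / [2, 5];  Q = [1, 2, 4] / [3, 5]
  Insert 6 (step 6): P = [1, 4, 6] / [2, 5, 7];  Q = [1, 2, 4] / [3, 5, 6]
  Insert 3 (step 7): P = [1, 3, 6] / [2, 4, 7] / [5];  Q = [1, 2, 4] / [3, 5, 6] / [7]
Final shape: (3, 3, 1).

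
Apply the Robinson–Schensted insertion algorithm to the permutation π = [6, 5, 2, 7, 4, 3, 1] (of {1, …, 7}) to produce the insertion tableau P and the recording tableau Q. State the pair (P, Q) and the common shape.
P = [1, 3] / [2, 7] / [4] / [5] / [6];  Q = [1, 4] / [2, 5] / [3] / [6] / [7];  common shape = (2, 2, 1, 1, 1)

Row-insert the values π_1, π_2, … into P one at a time, bumping the leftmost entry strictly greater than the inserted value down to the next row. The recording tableau Q records, in position (i, j), the step at which that cell was added to P.
  Insert 6 (step 1): P = [6];  Q = [1]
  Insert 5 (step 2): P = [5] / [6];  Q = [1] / [2]
  Insert 2 (step 3): P = [2] / [5] / [6];  Q = [1] / [2] / [3]
  Insert 7 (step 4): P = [2, 7] / [5] / [6];  Q = [1, 4] / [2] / [3]
  Insert 4 (step 5): P = [2, 4] / [5, 7] / [6];  Q = [1, 4] / [2, 5] / [3]
  Insert 3 (step 6): P = [2, 3] / [4, 7] / [5] / [6];  Q = [1, 4] / [2, 5] / [3] / [6]
  Insert 1 (step 7): P = [1, 3] / [2, 7] / [4] / [5] / [6];  Q = [1, 4] / [2, 5] / [3] / [6] / [7]
Final shape: (2, 2, 1, 1, 1).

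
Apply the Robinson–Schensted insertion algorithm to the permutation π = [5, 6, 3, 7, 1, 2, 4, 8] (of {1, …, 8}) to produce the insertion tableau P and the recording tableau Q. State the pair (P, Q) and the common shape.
P = [1, 2, 4, 8] / [3, 6, 7] / [5];  Q = [1, 2, 4, 8] / [3, 6, 7] / [5];  common shape = (4, 3, 1)

Row-insert the values π_1, π_2, … into P one at a time, bumping the leftmost entry strictly greater than the inserted value down to the next row. The recording tableau Q records, in position (i, j), the step at which that cell was added to P.
  Insert 5 (step 1): P = [5];  Q = [1]
  Insert 6 (step 2): P = [5, 6];  Q = [1, 2]
  Insert 3 (step 3): P = [3, 6] / [5];  Q = [1, 2] / [3]
  Insert 7 (step 4): P = [3, 6, 7] / [5];  Q = [1, 2, 4] / [3]
  Insert 1 (step 5): P = [1, 6, 7] / [3] / [5];  Q = [1, 2, 4] / [3] / [5]
  Insert 2 (step 6): P = [1, 2, 7] / [3, 6] / [5];  Q = [1, 2, 4] / [3, 6] / [5]
  Insert 4 (step 7): P = [1, 2, 4] / [3, 6, 7] / [5];  Q = [1, 2, 4] / [3, 6, 7] / [5]
  Insert 8 (step 8): P = [1, 2, 4, 8] / [3, 6, 7] / [5];  Q = [1, 2, 4, 8] / [3, 6, 7] / [5]
Final shape: (4, 3, 1).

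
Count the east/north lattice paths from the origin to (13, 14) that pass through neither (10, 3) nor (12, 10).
Number of paths = 16772446

Inclusion–exclusion. Total paths: C(27, 13) = 20058300. Through P₁: C(13, 10)·C(14, 3) = 104104. Through P₂: C(22, 12)·C(5, 1) = 3233230. Since P₁ is strictly southwest of P₂, a monotone path through both must visit P₁ then P₂; paths through both = C(13, 10)·C(9, 2)·C(5, 1) = 51480. Avoid both = 20058300 − 104104 − 3233230 + 51480 = 16772446.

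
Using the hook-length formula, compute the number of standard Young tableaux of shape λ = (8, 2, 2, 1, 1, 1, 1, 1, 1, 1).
# SYT of shape (8, 2, 2, 1, 1, 1, 1, 1, 1, 1) = 1217216

Hook-length formula: f^λ = n! / Π hook(c), product over all cells c of the Young diagram. For λ = (8, 2, 2, 1, 1, 1, 1, 1, 1, 1), n = 19 boxes. Hook lengths by row (left-to-right, top-to-bottom): [17, 9, 6, 5, 4, 3, 2, 1]; [10, 2]; [9, 1]; [7]; [6]; [5]; [4]; [3]; [2]; [1]. Product of hooks = 99937152000. So f^λ = 19! / 99937152000 = 121645100408832000 / 99937152000 = 1217216.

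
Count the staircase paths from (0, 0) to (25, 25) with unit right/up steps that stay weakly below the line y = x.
C_25 = 4861946401452

These NE paths below the diagonal are counted by the Catalan number C_n = (1/(n + 1)) · C(2n, n). For n = 25: C_25 = (1/26) · C(50, 25) = 126410606437752/26 = 4861946401452.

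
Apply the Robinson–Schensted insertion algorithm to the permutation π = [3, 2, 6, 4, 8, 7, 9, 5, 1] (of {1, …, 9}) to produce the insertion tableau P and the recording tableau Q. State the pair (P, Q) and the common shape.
P = [1, 4, 5, 9] / [2, 6, 7] / [3] / [8];  Q = [1, 3, 5, 7] / [2, 4, 6] / [8] / [9];  common shape = (4, 3, 1, 1)

Row-insert the values π_1, π_2, … into P one at a time, bumping the leftmost entry strictly greater than the inserted value down to the next row. The recording tableau Q records, in position (i, j), the step at which that cell was added to P.
  Insert 3 (step 1): P = [3];  Q = [1]
  Insert 2 (step 2): P = [2] / [3];  Q = [1] / [2]
  Insert 6 (step 3): P = [2, 6] / [3];  Q = [1, 3] / [2]
  Insert 4 (step 4): P = [2, 4] / [3, 6];  Q = [1, 3] / [2, 4]
  Insert 8 (step 5): P = [2, 4, 8] / [3, 6];  Q = [1, 3, 5] / [2, 4]
  Insert 7 (step 6): P = [2, 4, 7] / [3, 6, 8];  Q = [1, 3, 5] / [2, 4, 6]
  Insert 9 (step 7): P = [2, 4, 7, 9] / [3, 6, 8];  Q = [1, 3, 5, 7] / [2, 4, 6]
  Insert 5 (step 8): P = [2, 4, 5, 9] / [3, 6, 7] / [8];  Q = [1, 3, 5, 7] / [2, 4, 6] / [8]
  Insert 1 (step 9): P = [1, 4, 5, 9] / [2, 6, 7] / [3] / [8];  Q = [1, 3, 5, 7] / [2, 4, 6] / [8] / [9]
Final shape: (4, 3, 1, 1).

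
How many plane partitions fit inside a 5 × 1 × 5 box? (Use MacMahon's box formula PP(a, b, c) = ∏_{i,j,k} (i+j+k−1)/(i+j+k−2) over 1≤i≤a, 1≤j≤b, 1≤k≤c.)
PP(5, 1, 5) = 252

Evaluate the triple product over i = 1..5, j = 1..1, k = 1..5. The factors are (2/1) · (3/2) · (4/3) · (5/4) · (6/5) · (3/2) · (4/3) · (5/4) · … (25 factors total). The numerators and denominators telescope so the product is an integer; carrying out the multiplication exactly gives PP(5, 1, 5) = 252.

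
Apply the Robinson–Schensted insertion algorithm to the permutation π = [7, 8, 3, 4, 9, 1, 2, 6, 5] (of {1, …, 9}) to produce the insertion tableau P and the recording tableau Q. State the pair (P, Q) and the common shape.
P = [1, 2, 5] / [3, 4, 6] / [7, 8, 9];  Q = [1, 2, 5] / [3, 4, 8] / [6, 7, 9];  common shape = (3, 3, 3)

Row-insert the values π_1, π_2, … into P one at a time, bumping the leftmost entry strictly greater than the inserted value down to the next row. The recording tableau Q records, in position (i, j), the step at which that cell was added to P.
  Insert 7 (step 1): P = [7];  Q = [1]
  Insert 8 (step 2): P = [7, 8];  Q = [1, 2]
  Insert 3 (step 3): P = [3, 8] / [7];  Q = [1, 2] / [3]
  Insert 4 (step 4): P = [3, 4] / [7, 8];  Q = [1, 2] / [3, 4]
  Insert 9 (step 5): P = [3, 4, 9] / [7, 8];  Q = [1, 2, 5] / [3, 4]
  Insert 1 (step 6): P = [1, 4, 9] / [3, 8] / [7];  Q = [1, 2, 5] / [3, 4] / [6]
  Insert 2 (step 7): P = [1, 2, 9] / [3, 4] / [7, 8];  Q = [1, 2, 5] / [3, 4] / [6, 7]
  Insert 6 (step 8): P = [1, 2, 6] / [3, 4, 9] / [7, 8];  Q = [1, 2, 5] / [3, 4, 8] / [6, 7]
  Insert 5 (step 9): P = [1, 2, 5] / [3, 4, 6] / [7, 8, 9];  Q = [1, 2, 5] / [3, 4, 8] / [6, 7, 9]
Final shape: (3, 3, 3).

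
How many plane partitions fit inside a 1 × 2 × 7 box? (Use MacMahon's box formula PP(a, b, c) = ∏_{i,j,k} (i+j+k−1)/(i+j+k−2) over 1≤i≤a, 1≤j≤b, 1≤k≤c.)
PP(1, 2, 7) = 36

Evaluate the triple product over i = 1..1, j = 1..2, k = 1..7. The factors are (2/1) · (3/2) · (4/3) · (5/4) · (6/5) · (7/6) · (8/7) · (3/2) · … (14 factors total). The numerators and denominators telescope so the product is an integer; carrying out the multiplication exactly gives PP(1, 2, 7) = 36.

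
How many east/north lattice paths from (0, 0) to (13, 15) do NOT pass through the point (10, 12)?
Number of paths = 24509240

Total paths from (0, 0) to (13, 15): C(28, 13) = 37442160. Paths through (10, 12): (paths (0, 0) → (10, 12)) × (paths (10, 12) → (13, 15)) = C(22, 10) · C(6, 3) = 646646 · 20 = 12932920. Avoidance count = 37442160 − 12932920 = 24509240.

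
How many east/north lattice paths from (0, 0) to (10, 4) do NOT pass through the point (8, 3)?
Number of paths = 506

Total paths from (0, 0) to (10, 4): C(14, 10) = 1001. Paths through (8, 3): (paths (0, 0) → (8, 3)) × (paths (8, 3) → (10, 4)) = C(11, 8) · C(3, 2) = 165 · 3 = 495. Avoidance count = 1001 − 495 = 506.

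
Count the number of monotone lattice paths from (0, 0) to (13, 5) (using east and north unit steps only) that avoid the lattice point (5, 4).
Number of paths = 7434

Total paths from (0, 0) to (13, 5): C(18, 13) = 8568. Paths through (5, 4): (paths (0, 0) → (5, 4)) × (paths (5, 4) → (13, 5)) = C(9, 5) · C(9, 8) = 126 · 9 = 1134. Avoidance count = 8568 − 1134 = 7434.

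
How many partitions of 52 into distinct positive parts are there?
q(52) = 4582

A partition into distinct parts is a strictly decreasing sequence summing to n. The recurrence d(n, m) = d(n, m−1) + d(n−m, m−1) (use part m at most once) with q(n) = d(n, n) gives q(52) = 4582. (Euler's theorem: # distinct-part partitions = # odd-part partitions.)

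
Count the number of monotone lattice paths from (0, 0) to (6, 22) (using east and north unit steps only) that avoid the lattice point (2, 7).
Number of paths = 237204

Total paths from (0, 0) to (6, 22): C(28, 6) = 376740. Paths through (2, 7): (paths (0, 0) → (2, 7)) × (paths (2, 7) → (6, 22)) = C(9, 2) · C(19, 4) = 36 · 3876 = 139536. Avoidance count = 376740 − 139536 = 237204.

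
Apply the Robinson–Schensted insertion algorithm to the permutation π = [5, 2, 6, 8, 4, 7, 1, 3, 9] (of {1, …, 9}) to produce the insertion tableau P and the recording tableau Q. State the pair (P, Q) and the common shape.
P = [1, 3, 7, 9] / [2, 4, 8] / [5, 6];  Q = [1, 3, 4, 9] / [2, 5, 6] / [7, 8];  common shape = (4, 3, 2)

Row-insert the values π_1, π_2, … into P one at a time, bumping the leftmost entry strictly greater than the inserted value down to the next row. The recording tableau Q records, in position (i, j), the step at which that cell was added to P.
  Insert 5 (step 1): P = [5];  Q = [1]
  Insert 2 (step 2): P = [2] / [5];  Q = [1] / [2]
  Insert 6 (step 3): P = [2, 6] / [5];  Q = [1, 3] / [2]
  Insert 8 (step 4): P = [2, 6, 8] / [5];  Q = [1, 3, 4] / [2]
  Insert 4 (step 5): P = [2, 4, 8] / [5, 6];  Q = [1, 3, 4] / [2, 5]
  Insert 7 (step 6): P = [2, 4, 7] / [5, 6, 8];  Q = [1, 3, 4] / [2, 5, 6]
  Insert 1 (step 7): P = [1, 4, 7] / [2, 6, 8] / [5];  Q = [1, 3, 4] / [2, 5, 6] / [7]
  Insert 3 (step 8): P = [1, 3, 7] / [2, 4, 8] / [5, 6];  Q = [1, 3, 4] / [2, 5, 6] / [7, 8]
  Insert 9 (step 9): P = [1, 3, 7, 9] / [2, 4, 8] / [5, 6];  Q = [1, 3, 4, 9] / [2, 5, 6] / [7, 8]
Final shape: (4, 3, 2).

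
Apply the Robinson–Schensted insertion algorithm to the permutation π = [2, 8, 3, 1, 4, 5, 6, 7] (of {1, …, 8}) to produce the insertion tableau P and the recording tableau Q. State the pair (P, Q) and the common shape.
P = [1, 3, 4, 5, 6, 7] / [2] / [8];  Q = [1, 2, 5, 6, 7, 8] / [3] / [4];  common shape = (6, 1, 1)

Row-insert the values π_1, π_2, … into P one at a time, bumping the leftmost entry strictly greater than the inserted value down to the next row. The recording tableau Q records, in position (i, j), the step at which that cell was added to P.
  Insert 2 (step 1): P = [2];  Q = [1]
  Insert 8 (step 2): P = [2, 8];  Q = [1, 2]
  Insert 3 (step 3): P = [2, 3] / [8];  Q = [1, 2] / [3]
  Insert 1 (step 4): P = [1, 3] / [2] / [8];  Q = [1, 2] / [3] / [4]
  Insert 4 (step 5): P = [1, 3, 4] / [2] / [8];  Q = [1, 2, 5] / [3] / [4]
  Insert 5 (step 6): P = [1, 3, 4, 5] / [2] / [8];  Q = [1, 2, 5, 6] / [3] / [4]
  Insert 6 (step 7): P = [1, 3, 4, 5, 6] / [2] / [8];  Q = [1, 2, 5, 6, 7] / [3] / [4]
  Insert 7 (step 8): P = [1, 3, 4, 5, 6, 7] / [2] / [8];  Q = [1, 2, 5, 6, 7, 8] / [3] / [4]
Final shape: (6, 1, 1).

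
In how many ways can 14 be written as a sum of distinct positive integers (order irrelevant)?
q(14) = 22

List partitions of 14 into distinct parts: 14, 13+1, 12+2, 11+3, 11+2+1, 10+4, 10+3+1, 9+5, 9+4+1, 9+3+2, 8+6, 8+5+1, 8+4+2, 8+3+2+1, 7+6+1, 7+5+2, 7+4+3, 7+4+2+1, 6+5+3, 6+5+2+1, 6+4+3+1, 5+4+3+2. There are q(14) = 22. (Euler: this equals the number of odd-part partitions of 14.)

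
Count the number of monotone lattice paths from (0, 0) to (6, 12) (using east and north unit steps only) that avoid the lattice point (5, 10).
Number of paths = 9555

Total paths from (0, 0) to (6, 12): C(18, 6) = 18564. Paths through (5, 10): (paths (0, 0) → (5, 10)) × (paths (5, 10) → (6, 12)) = C(15, 5) · C(3, 1) = 3003 · 3 = 9009. Avoidance count = 18564 − 9009 = 9555.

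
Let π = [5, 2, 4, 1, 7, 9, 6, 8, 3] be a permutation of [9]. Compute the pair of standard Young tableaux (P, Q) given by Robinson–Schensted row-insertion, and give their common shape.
P = [1, 3, 6, 8] / [2, 4, 9] / [5, 7];  Q = [1, 3, 5, 6] / [2, 7, 8] / [4, 9];  common shape = (4, 3, 2)

Row-insert the values π_1, π_2, … into P one at a time, bumping the leftmost entry strictly greater than the inserted value down to the next row. The recording tableau Q records, in position (i, j), the step at which that cell was added to P.
  Insert 5 (step 1): P = [5];  Q = [1]
  Insert 2 (step 2): P = [2] / [5];  Q = [1] / [2]
  Insert 4 (step 3): P = [2, 4] / [5];  Q = [1, 3] / [2]
  Insert 1 (step 4): P = [1, 4] / [2] / [5];  Q = [1, 3] / [2] / [4]
  Insert 7 (step 5): P = [1, 4, 7] / [2] / [5];  Q = [1, 3, 5] / [2] / [4]
  Insert 9 (step 6): P = [1, 4, 7, 9] / [2] / [5];  Q = [1, 3, 5, 6] / [2] / [4]
  Insert 6 (step 7): P = [1, 4, 6, 9] / [2, 7] / [5];  Q = [1, 3, 5, 6] / [2, 7] / [4]
  Insert 8 (step 8): P = [1, 4, 6, 8] / [2, 7, 9] / [5];  Q = [1, 3, 5, 6] / [2, 7, 8] / [4]
  Insert 3 (step 9): P = [1, 3, 6, 8] / [2, 4, 9] / [5, 7];  Q = [1, 3, 5, 6] / [2, 7, 8] / [4, 9]
Final shape: (4, 3, 2).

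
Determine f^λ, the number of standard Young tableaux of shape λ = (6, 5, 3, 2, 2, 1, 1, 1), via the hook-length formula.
# SYT of shape (6, 5, 3, 2, 2, 1, 1, 1) = 854658000

Hook-length formula: f^λ = n! / Π hook(c), product over all cells c of the Young diagram. For λ = (6, 5, 3, 2, 2, 1, 1, 1), n = 21 boxes. Hook lengths by row (left-to-right, top-to-bottom): [13, 9, 6, 4, 3, 1]; [11, 7, 4, 2, 1]; [8, 4, 1]; [6, 2]; [5, 1]; [3]; [2]; [1]. Product of hooks = 59779399680. So f^λ = 21! / 59779399680 = 51090942171709440000 / 59779399680 = 854658000.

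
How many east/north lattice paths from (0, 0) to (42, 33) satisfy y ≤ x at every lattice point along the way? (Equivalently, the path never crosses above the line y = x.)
Number of paths = 472910945943110671500

By the reflection principle (André's argument), the number of monotone paths to (42, 33) with n ≤ m that never go above y = x is C(75, 42) − C(75, 43) = 2033517067555375887450 − 1560606121612265215950 = 472910945943110671500.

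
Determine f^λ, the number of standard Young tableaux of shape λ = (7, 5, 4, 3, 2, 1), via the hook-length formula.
# SYT of shape (7, 5, 4, 3, 2, 1) = 5462865408

Hook-length formula: f^λ = n! / Π hook(c), product over all cells c of the Young diagram. For λ = (7, 5, 4, 3, 2, 1), n = 22 boxes. Hook lengths by row (left-to-right, top-to-bottom): [12, 10, 8, 6, 4, 2, 1]; [9, 7, 5, 3, 1]; [7, 5, 3, 1]; [5, 3, 1]; [3, 1]; [1]. Product of hooks = 205752960000. So f^λ = 22! / 205752960000 = 1124000727777607680000 / 205752960000 = 5462865408.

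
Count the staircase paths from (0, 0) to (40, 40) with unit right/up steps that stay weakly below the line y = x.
C_40 = 2622127042276492108820

These NE paths below the diagonal are counted by the Catalan number C_n = (1/(n + 1)) · C(2n, n). For n = 40: C_40 = (1/41) · C(80, 40) = 107507208733336176461620/41 = 2622127042276492108820.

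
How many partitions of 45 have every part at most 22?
p(45, parts ≤ 22) = 84626

Use the recurrence p(n, m) = p(n, m−1) + p(n−m, m): either the largest part is < m (count p(n, m−1)) or the largest part is exactly m (remove one copy of m, count p(n−m, m)). With p(0, ·) = 1 this gives p(45, parts ≤ 22) = 84626. (By conjugating Young diagrams, this also counts partitions of 45 into at most 22 parts.)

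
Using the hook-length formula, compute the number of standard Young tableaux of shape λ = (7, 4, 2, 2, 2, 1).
# SYT of shape (7, 4, 2, 2, 2, 1) = 8576568

Hook-length formula: f^λ = n! / Π hook(c), product over all cells c of the Young diagram. For λ = (7, 4, 2, 2, 2, 1), n = 18 boxes. Hook lengths by row (left-to-right, top-to-bottom): [12, 10, 6, 5, 3, 2, 1]; [8, 6, 2, 1]; [5, 3]; [4, 2]; [3, 1]; [1]. Product of hooks = 746496000. So f^λ = 18! / 746496000 = 6402373705728000 / 746496000 = 8576568.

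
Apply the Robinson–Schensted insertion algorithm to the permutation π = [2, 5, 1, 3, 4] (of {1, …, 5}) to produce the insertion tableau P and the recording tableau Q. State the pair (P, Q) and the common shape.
P = [1, 3, 4] / [2, 5];  Q = [1, 2, 5] / [3, 4];  common shape = (3, 2)

Row-insert the values π_1, π_2, … into P one at a time, bumping the leftmost entry strictly greater than the inserted value down to the next row. The recording tableau Q records, in position (i, j), the step at which that cell was added to P.
  Insert 2 (step 1): P = [2];  Q = [1]
  Insert 5 (step 2): P = [2, 5];  Q = [1, 2]
  Insert 1 (step 3): P = [1, 5] / [2];  Q = [1, 2] / [3]
  Insert 3 (step 4): P = [1, 3] / [2, 5];  Q = [1, 2] / [3, 4]
  Insert 4 (step 5): P = [1, 3, 4] / [2, 5];  Q = [1, 2, 5] / [3, 4]
Final shape: (3, 2).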